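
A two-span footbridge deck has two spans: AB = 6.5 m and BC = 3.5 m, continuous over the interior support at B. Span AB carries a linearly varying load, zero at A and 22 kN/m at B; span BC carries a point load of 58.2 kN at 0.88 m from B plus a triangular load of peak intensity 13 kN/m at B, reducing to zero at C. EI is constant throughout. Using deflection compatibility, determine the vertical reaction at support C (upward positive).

Insert a hinge at B; M_B is the redundant, and each span becomes simply supported.
Discontinuity in slope at B on the released structure — sum the simple-span end rotations:
  span AB: triangular load, peak 22: w₀L³/(45EI) = 134.3/EI
  span BC: point load 58.2 at a = 0.88: Pab(L + b)/(6LEI) = 39.11/EI
  span BC: triangular load, peak 13: w₀L³/(45EI) = 12.39/EI
  relative rotation θ_0 = (134.3 + 51.49)/EI = 185.8/EI
A unit hogging moment at B produces rotation L₁/(3EI) + L₂/(3EI) = 3.333/EI.
Slope continuity at B: θ_0 = M_B·3.333/EI, so M_B = 185.8/3.333 = 55.73 kN·m (hogging).
Span BC, ΣM about C: R_B^{BC}·3.5 = 205.6 + 55.73, so R_B^{BC} = 74.66 kN and R_C = 80.95 − 74.66 = 6.295 kN.

R_C = 6.295 kN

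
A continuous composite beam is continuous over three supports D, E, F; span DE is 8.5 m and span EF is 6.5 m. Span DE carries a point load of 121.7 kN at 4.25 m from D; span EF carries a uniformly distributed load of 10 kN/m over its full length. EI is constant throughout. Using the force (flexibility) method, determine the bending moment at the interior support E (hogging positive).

Insert a hinge at E; M_E is the redundant, and each span becomes simply supported.
Rotations at E on the released spans (each span's end-slope, ×1/EI):
  span DE: point load 121.7 at a = 4.25: Pab(L + a)/(6LEI) = 549.6/EI
  span EF: UDL 10: wL³/(24EI) = 114.4/EI
  relative rotation θ_0 = (549.6 + 114.4)/EI = 664/EI
A unit hogging moment at E produces rotation L₁/(3EI) + L₂/(3EI) = 5/EI.
Compatibility: M_E·(L₁+L₂)/(3EI) = θ_0, giving M_E = 132.8 kN·m (hogging).

M_E = 132.8 kN·m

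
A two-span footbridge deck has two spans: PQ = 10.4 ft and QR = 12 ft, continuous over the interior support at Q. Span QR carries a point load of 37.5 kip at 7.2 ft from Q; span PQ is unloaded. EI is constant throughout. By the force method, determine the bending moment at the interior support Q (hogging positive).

Release continuity at Q by inserting a hinge; the redundant is the internal moment M_Q. The primary structure is two simply-supported spans PQ and QR.
End slopes at the hinge Q, treating each span as simply supported:
  span QR: point load 37.5 at a = 7.2: Pab(L + b)/(6LEI) = 302.4/EI
  relative rotation θ_0 = (0 + 302.4)/EI = 302.4/EI
A unit hogging moment at Q produces rotation L₁/(3EI) + L₂/(3EI) = 7.467/EI.
Compatibility: M_Q·(L₁+L₂)/(3EI) = θ_0, giving M_Q = 40.5 kip·ft (hogging).

M_Q = 40.5 kip·ft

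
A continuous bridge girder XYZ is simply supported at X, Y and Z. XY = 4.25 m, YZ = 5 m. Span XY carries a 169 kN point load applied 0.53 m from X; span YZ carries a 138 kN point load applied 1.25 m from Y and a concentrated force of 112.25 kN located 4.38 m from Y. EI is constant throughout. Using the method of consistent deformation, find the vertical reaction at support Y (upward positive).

R_Y = 182 kN

Insert a hinge at Y; M_Y is the redundant, and each span becomes simply supported.
Rotations at Y on the released spans (each span's end-slope, ×1/EI):
  span XY: point load 169 at a = 0.53: Pab(L + a)/(6LEI) = 62.46/EI
  span YZ: point load 138 at a = 1.25: Pab(L + b)/(6LEI) = 188.7/EI
  span YZ: point load 112.25 at a = 4.38: Pab(L + b)/(6LEI) = 57.1/EI
  relative rotation θ_0 = (62.46 + 245.8)/EI = 308.2/EI
A unit hogging moment at Y produces rotation L₁/(3EI) + L₂/(3EI) = 3.083/EI.
Compatibility: M_Y·(L₁+L₂)/(3EI) = θ_0, giving M_Y = 99.97 kN·m (hogging).
Span XY, ΣM about X with M_Y applied at Y: R_Y^{XY}·4.25 = 89.57 + 99.97, so R_Y^{XY} = 44.6 kN and R_X = 169 − 44.6 = 124.4 kN.
Span YZ, ΣM about Z: R_Y^{YZ}·5 = 587.1 + 99.97, so R_Y^{YZ} = 137.4 kN and R_Z = 250.2 − 137.4 = 112.8 kN.
R_Y = 44.6 + 137.4 = 182 kN.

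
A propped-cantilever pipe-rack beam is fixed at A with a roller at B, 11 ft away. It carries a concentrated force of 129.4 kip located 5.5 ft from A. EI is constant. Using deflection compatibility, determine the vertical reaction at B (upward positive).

Release the roller at B. Primary structure: cantilever fixed at A.
Primary-structure tip deflection at B by superposition:
  point load 129.4 at a = 5.5: Pa²(3L − a)/(6EI) = 17941/EI
Flexibility coefficient — unit upward force at B: δ_{BB} = L³/(3EI) = 443.7/EI.
The prop prevents deflection at B: R_B = δ_0/δ_{BB} = 17941/443.7 = 40.44 kip.

R_B = 40.44 kip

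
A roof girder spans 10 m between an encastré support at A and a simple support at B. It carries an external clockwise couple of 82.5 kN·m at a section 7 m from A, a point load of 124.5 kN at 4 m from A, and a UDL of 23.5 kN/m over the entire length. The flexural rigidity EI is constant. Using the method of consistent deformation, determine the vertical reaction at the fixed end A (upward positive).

Take the reaction at B as the redundant and release it; the primary structure is a cantilever fixed at A.
Deflection at B on the released cantilever, summing each load's contribution:
  clockwise couple 82.5 at a = 7: M₀a(2L − a)/(2EI) = 3754/EI
  point load 124.5 at a = 4: Pa²(3L − a)/(6EI) = 8632/EI
  UDL 23.5: wL⁴/(8EI) = 29375/EI
  δ_0 = 41761/EI
Flexibility coefficient — unit upward force at B: δ_{BB} = L³/(3EI) = 333.3/EI.
Compatibility at B: δ_0 − R_B·δ_{BB} = 0, so R_B = 41761/333.3 = 125.3 kN.
Vertical equilibrium: R_A = ΣP − R_B = 359.5 − 125.3 = 234.2 kN.

R_A = 234.2 kN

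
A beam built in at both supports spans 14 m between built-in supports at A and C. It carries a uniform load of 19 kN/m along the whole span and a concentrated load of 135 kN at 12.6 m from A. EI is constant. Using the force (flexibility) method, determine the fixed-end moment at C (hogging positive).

Release both end moments; the primary structure is a simply-supported span AC with redundants M_A and M_C.
On the primary (simply-supported) span, the end slopes from the loading are:
  at A: UDL 19: wL³/(24EI) = 2172/EI
  at C: UDL 19: wL³/(24EI) = 2172/EI
  at A: point load 135 at a = 12.6: Pab(L + b)/(6LEI) = 436.6/EI
  at C: point load 135 at a = 12.6: Pab(L + a)/(6LEI) = 754.1/EI
  θ_A0 = 2609/EI,  θ_C0 = 2926/EI
Flexibility coefficients: a unit moment at one end gives L/(3EI) there and L/(6EI) at the far end, so f₁₁ = f₂₂ = 4.667/EI and f₁₂ = f₂₁ = 2.333/EI.
Compatibility — zero rotation at each built-in end:
  4.667 M_A + 2.333 M_C = 2609
  2.333 M_A + 4.667 M_C = 2926
Solving the pair gives M_A = 327.3 kN·m and M_C = 463.4 kN·m (hogging).

M_C = 463.4 kN·m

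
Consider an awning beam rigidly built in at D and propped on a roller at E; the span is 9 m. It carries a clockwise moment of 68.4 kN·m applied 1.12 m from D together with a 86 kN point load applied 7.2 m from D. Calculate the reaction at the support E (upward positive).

R_E = 63.2 kN

Take the reaction at E as the redundant and release it; the primary structure is a cantilever fixed at D.
Downward deflection at the released point E due to the loads:
  clockwise couple 68.4 at a = 1.12: M₀a(2L − a)/(2EI) = 646.6/EI
  point load 86 at a = 7.2: Pa²(3L − a)/(6EI) = 14712/EI
  δ_0 = 15359/EI
Tip deflection under a unit load at E: L³/(3EI) = 243/EI.
Compatibility at E: δ_0 − R_E·δ_{EE} = 0, so R_E = 15359/243 = 63.2 kN.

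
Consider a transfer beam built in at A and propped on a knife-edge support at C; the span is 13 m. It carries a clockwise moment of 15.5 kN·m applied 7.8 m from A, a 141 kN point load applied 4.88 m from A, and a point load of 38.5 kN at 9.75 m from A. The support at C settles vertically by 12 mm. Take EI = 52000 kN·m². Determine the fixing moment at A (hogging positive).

Choose R_C as the redundant. The primary structure is the cantilever fixed at A.
Free-end deflection of the primary structure under the applied loading (downward +):
  clockwise couple 15.5 at a = 7.8: M₀a(2L − a)/(2EI) = 1100/EI
  point load 141 at a = 4.88: Pa²(3L − a)/(6EI) = 19095/EI
  point load 38.5 at a = 9.75: Pa²(3L − a)/(6EI) = 17842/EI
  δ_0 = 38037/EI
Tip deflection under a unit load at C: L³/(3EI) = 732.3/EI.
With EI = 52000 kN·m²: δ_0 = 0.73148 m and δ_{CC} = 0.014083 m/kN.
Compatibility — the beam at C must follow the support down by 0.012 m: δ_0 − R_C·δ_{CC} = 0.012, so R_C = (0.73148 − 0.012)/0.014083 = 51.09 kN.
Moment equilibrium about A: M_A = Σ(load moments about A) − R_C·L = 1079 − 51.09×13 = 414.8 kN·m.

M_A = 414.8 kN·m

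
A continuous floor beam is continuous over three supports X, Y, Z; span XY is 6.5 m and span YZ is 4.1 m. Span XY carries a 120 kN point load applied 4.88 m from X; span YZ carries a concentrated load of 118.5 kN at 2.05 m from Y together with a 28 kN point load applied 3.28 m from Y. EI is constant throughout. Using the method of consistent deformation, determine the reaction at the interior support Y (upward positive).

Take M_Y as the redundant. Released structure: two simple spans XY and YZ with a hinge at Y.
Rotations at Y on the released spans (each span's end-slope, ×1/EI):
  span XY: point load 120 at a = 4.88: Pab(L + a)/(6LEI) = 276.8/EI
  span YZ: point load 118.5 at a = 2.05: Pab(L + b)/(6LEI) = 124.5/EI
  span YZ: point load 28 at a = 3.28: Pab(L + b)/(6LEI) = 15.06/EI
  relative rotation θ_0 = (276.8 + 139.6)/EI = 416.4/EI
A unit hogging moment at Y produces rotation L₁/(3EI) + L₂/(3EI) = 3.533/EI.
Slope continuity at Y: θ_0 = M_Y·3.533/EI, so M_Y = 416.4/3.533 = 117.8 kN·m (hogging).
Span XY, ΣM about X with M_Y applied at Y: R_Y^{XY}·6.5 = 585.6 + 117.8, so R_Y^{XY} = 108.2 kN and R_X = 120 − 108.2 = 11.78 kN.
Span YZ, ΣM about Z: R_Y^{YZ}·4.1 = 265.9 + 117.8, so R_Y^{YZ} = 93.59 kN and R_Z = 146.5 − 93.59 = 52.91 kN.
R_Y = 108.2 + 93.59 = 201.8 kN.

R_Y = 201.8 kN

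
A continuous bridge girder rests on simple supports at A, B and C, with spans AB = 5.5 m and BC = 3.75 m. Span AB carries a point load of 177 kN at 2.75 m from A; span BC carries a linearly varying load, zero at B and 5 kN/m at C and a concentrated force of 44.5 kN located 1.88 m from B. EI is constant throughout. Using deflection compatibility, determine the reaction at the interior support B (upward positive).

Release continuity at B by inserting a hinge; the redundant is the internal moment M_B. The primary structure is two simply-supported spans AB and BC.
Discontinuity in slope at B on the released structure — sum the simple-span end rotations:
  span AB: point load 177 at a = 2.75: Pab(L + a)/(6LEI) = 334.6/EI
  span BC: triangular load, peak 5: 7w₀L³/(360EI) = 5.127/EI
  span BC: point load 44.5 at a = 1.88: Pab(L + b)/(6LEI) = 39.08/EI
  relative rotation θ_0 = (334.6 + 44.2)/EI = 378.8/EI
A unit hogging moment at B produces rotation L₁/(3EI) + L₂/(3EI) = 3.083/EI.
Compatibility: M_B·(L₁+L₂)/(3EI) = θ_0, giving M_B = 122.9 kN·m (hogging).
Span AB, ΣM about A with M_B applied at B: R_B^{AB}·5.5 = 486.8 + 122.9, so R_B^{AB} = 110.8 kN and R_A = 177 − 110.8 = 66.16 kN.
Span BC, ΣM about C: R_B^{BC}·3.75 = 94.93 + 122.9, so R_B^{BC} = 58.08 kN and R_C = 53.88 − 58.08 = -4.206 kN.
R_B = 110.8 + 58.08 = 168.9 kN.

R_B = 168.9 kN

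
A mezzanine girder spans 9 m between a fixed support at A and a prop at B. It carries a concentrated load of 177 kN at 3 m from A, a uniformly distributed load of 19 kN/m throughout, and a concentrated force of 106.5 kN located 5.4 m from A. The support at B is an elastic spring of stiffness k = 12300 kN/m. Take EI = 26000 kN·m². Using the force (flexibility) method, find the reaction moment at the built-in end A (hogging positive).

Take the reaction at B as the redundant and release it; the primary structure is a cantilever fixed at A.
Downward deflection at the released point B due to the loads:
  point load 177 at a = 3: Pa²(3L − a)/(6EI) = 6372/EI
  UDL 19: wL⁴/(8EI) = 15582/EI
  point load 106.5 at a = 5.4: Pa²(3L − a)/(6EI) = 11180/EI
  δ_0 = 33134/EI
Tip deflection under a unit load at B: L³/(3EI) = 243/EI.
With EI = 26000 kN·m²: δ_0 = 1.2744 m and δ_{BB} = 0.009346 m/kN.
Compatibility — the spring shortens by R_B/k under the reaction it provides: δ_0 − R_B·δ_{BB} = R_B/k. With 1/k = 0.000081 m/kN, R_B = δ_0 / (δ_{BB} + 1/k) = 1.2744 / (0.009346 + 0.000081) = 135.2 kN.
Moment equilibrium about A: M_A = Σ(load moments about A) − R_B·L = 1876 − 135.2×9 = 659 kN·m.

M_A = 659 kN·m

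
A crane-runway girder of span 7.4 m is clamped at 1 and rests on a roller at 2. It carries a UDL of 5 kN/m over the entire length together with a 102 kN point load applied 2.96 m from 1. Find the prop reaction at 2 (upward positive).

Remove the prop at 2; the released (primary) structure is a cantilever built in at 1.
Downward deflection at the released point 2 due to the loads:
  UDL 5: wL⁴/(8EI) = 1874/EI
  point load 102 at a = 2.96: Pa²(3L − a)/(6EI) = 2866/EI
  δ_0 = 4740/EI
Tip deflection under a unit load at 2: L³/(3EI) = 135.1/EI.
Compatibility at 2: δ_0 − R_2·δ_{22} = 0, so R_2 = 4740/135.1 = 35.09 kN.

R_2 = 35.09 kN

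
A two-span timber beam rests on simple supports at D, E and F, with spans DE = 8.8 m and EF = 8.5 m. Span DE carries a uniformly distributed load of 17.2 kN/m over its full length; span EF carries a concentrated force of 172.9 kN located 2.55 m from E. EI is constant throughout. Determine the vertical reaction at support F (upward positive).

R_F = 26.74 kN

Take M_E as the redundant. Released structure: two simple spans DE and EF with a hinge at E.
End slopes at the hinge E, treating each span as simply supported:
  span DE: UDL 17.2: wL³/(24EI) = 488.4/EI
  span EF: point load 172.9 at a = 2.55: Pab(L + b)/(6LEI) = 743.3/EI
  relative rotation θ_0 = (488.4 + 743.3)/EI = 1232/EI
A unit hogging moment at E produces rotation L₁/(3EI) + L₂/(3EI) = 5.767/EI.
Compatibility: M_E·(L₁+L₂)/(3EI) = θ_0, giving M_E = 213.6 kN·m (hogging).
Span EF, ΣM about F: R_E^{EF}·8.5 = 1029 + 213.6, so R_E^{EF} = 146.2 kN and R_F = 172.9 − 146.2 = 26.74 kN.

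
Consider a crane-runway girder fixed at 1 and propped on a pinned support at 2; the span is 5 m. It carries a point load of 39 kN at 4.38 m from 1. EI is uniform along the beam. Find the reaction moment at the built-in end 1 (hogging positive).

M_1 = 11.9 kN·m

Remove the prop at 2; the released (primary) structure is a cantilever built in at 1.
Free-end deflection of the primary structure under the applied loading (downward +):
  point load 39 at a = 4.38: Pa²(3L − a)/(6EI) = 1324/EI
Tip deflection under a unit load at 2: L³/(3EI) = 41.67/EI.
The prop prevents deflection at 2: R_2 = δ_0/δ_{22} = 1324/41.67 = 31.78 kN.
Moment equilibrium about 1: M_1 = Σ(load moments about 1) − R_2·L = 170.8 − 31.78×5 = 11.9 kN·m.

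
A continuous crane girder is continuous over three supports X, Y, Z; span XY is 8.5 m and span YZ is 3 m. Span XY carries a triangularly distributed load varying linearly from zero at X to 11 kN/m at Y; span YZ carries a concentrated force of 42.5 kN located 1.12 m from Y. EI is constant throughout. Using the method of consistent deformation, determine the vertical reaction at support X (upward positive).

Take M_Y as the redundant. Released structure: two simple spans XY and YZ with a hinge at Y.
End slopes at the hinge Y, treating each span as simply supported:
  span XY: triangular load, peak 11: w₀L³/(45EI) = 150.1/EI
  span YZ: point load 42.5 at a = 1.12: Pab(L + b)/(6LEI) = 24.26/EI
  relative rotation θ_0 = (150.1 + 24.26)/EI = 174.4/EI
A unit hogging moment at Y produces rotation L₁/(3EI) + L₂/(3EI) = 3.833/EI.
Slope continuity at Y: θ_0 = M_Y·3.833/EI, so M_Y = 174.4/3.833 = 45.49 kN·m (hogging).
Span XY, ΣM about X with M_Y applied at Y: R_Y^{XY}·8.5 = 264.9 + 45.49, so R_Y^{XY} = 36.52 kN and R_X = 46.75 − 36.52 = 10.23 kN.

R_X = 10.23 kN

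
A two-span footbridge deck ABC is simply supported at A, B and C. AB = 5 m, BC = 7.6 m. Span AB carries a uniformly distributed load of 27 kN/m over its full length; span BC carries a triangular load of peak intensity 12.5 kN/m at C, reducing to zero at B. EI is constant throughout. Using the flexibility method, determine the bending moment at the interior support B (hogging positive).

Insert a hinge at B; M_B is the redundant, and each span becomes simply supported.
Discontinuity in slope at B on the released structure — sum the simple-span end rotations:
  span AB: UDL 27: wL³/(24EI) = 140.6/EI
  span BC: triangular load, peak 12.5: 7w₀L³/(360EI) = 106.7/EI
  relative rotation θ_0 = (140.6 + 106.7)/EI = 247.3/EI
A unit hogging moment at B produces rotation L₁/(3EI) + L₂/(3EI) = 4.2/EI.
Slope continuity at B: θ_0 = M_B·4.2/EI, so M_B = 247.3/4.2 = 58.89 kN·m (hogging).

M_B = 58.89 kN·m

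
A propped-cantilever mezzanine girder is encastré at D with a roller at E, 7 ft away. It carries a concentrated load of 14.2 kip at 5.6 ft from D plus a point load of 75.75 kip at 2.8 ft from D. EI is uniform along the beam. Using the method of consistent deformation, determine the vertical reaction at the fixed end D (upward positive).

Choose R_E as the redundant. The primary structure is the cantilever fixed at D.
Downward deflection at the released point E due to the loads:
  point load 14.2 at a = 5.6: Pa²(3L − a)/(6EI) = 1143/EI
  point load 75.75 at a = 2.8: Pa²(3L − a)/(6EI) = 1801/EI
  δ_0 = 2944/EI
Tip deflection under a unit load at E: L³/(3EI) = 114.3/EI.
The prop prevents deflection at E: R_E = δ_0/δ_{EE} = 2944/114.3 = 25.75 kip.
Vertical equilibrium: R_D = ΣP − R_E = 89.95 − 25.75 = 64.2 kip.

R_D = 64.2 kip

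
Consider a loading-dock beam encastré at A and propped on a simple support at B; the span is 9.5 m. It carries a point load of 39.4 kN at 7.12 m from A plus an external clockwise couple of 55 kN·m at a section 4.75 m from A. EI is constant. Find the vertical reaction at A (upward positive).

Remove the prop at B; the released (primary) structure is a cantilever built in at A.
Deflection at B on the released cantilever, summing each load's contribution:
  point load 39.4 at a = 7.12: Pa²(3L − a)/(6EI) = 7117/EI
  clockwise couple 55 at a = 4.75: M₀a(2L − a)/(2EI) = 1861/EI
  δ_0 = 8979/EI
Flexibility coefficient — unit upward force at B: δ_{BB} = L³/(3EI) = 285.8/EI.
The prop prevents deflection at B: R_B = δ_0/δ_{BB} = 8979/285.8 = 31.42 kN.
Vertical equilibrium: R_A = ΣP − R_B = 39.4 − 31.42 = 7.983 kN.

R_A = 7.983 kN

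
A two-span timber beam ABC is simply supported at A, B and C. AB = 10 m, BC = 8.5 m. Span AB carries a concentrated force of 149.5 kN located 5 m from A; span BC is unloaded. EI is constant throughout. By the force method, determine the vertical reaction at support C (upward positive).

Insert a hinge at B; M_B is the redundant, and each span becomes simply supported.
End slopes at the hinge B, treating each span as simply supported:
  span AB: point load 149.5 at a = 5: Pab(L + a)/(6LEI) = 934.4/EI
  relative rotation θ_0 = (934.4 + 0)/EI = 934.4/EI
A unit hogging moment at B produces rotation L₁/(3EI) + L₂/(3EI) = 6.167/EI.
Slope continuity at B: θ_0 = M_B·6.167/EI, so M_B = 934.4/6.167 = 151.5 kN·m (hogging).
Span BC, ΣM about C: R_B^{BC}·8.5 = 0 + 151.5, so R_B^{BC} = 17.83 kN and R_C = 0 − 17.83 = -17.83 kN.

R_C = -17.83 kN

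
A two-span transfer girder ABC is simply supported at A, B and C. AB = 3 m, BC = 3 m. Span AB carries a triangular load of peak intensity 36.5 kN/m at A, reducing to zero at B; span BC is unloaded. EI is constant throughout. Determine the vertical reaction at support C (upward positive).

Release continuity at B by inserting a hinge; the redundant is the internal moment M_B. The primary structure is two simply-supported spans AB and BC.
Rotations at B on the released spans (each span's end-slope, ×1/EI):
  span AB: triangular load, peak 36.5: 7w₀L³/(360EI) = 19.16/EI
  relative rotation θ_0 = (19.16 + 0)/EI = 19.16/EI
A unit hogging moment at B produces rotation L₁/(3EI) + L₂/(3EI) = 2/EI.
Slope continuity at B: θ_0 = M_B·2/EI, so M_B = 19.16/2 = 9.581 kN·m (hogging).
Span BC, ΣM about C: R_B^{BC}·3 = 0 + 9.581, so R_B^{BC} = 3.194 kN and R_C = 0 − 3.194 = -3.194 kN.

R_C = -3.194 kN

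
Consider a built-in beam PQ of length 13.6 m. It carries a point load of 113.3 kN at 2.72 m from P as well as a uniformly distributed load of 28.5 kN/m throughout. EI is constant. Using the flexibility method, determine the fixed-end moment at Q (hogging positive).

Release both end moments; the primary structure is a simply-supported span PQ with redundants M_P and M_Q.
On the primary (simply-supported) span, the end slopes from the loading are:
  at P: point load 113.3 at a = 2.72: Pab(L + b)/(6LEI) = 1006/EI
  at Q: point load 113.3 at a = 2.72: Pab(L + a)/(6LEI) = 670.6/EI
  at P: UDL 28.5: wL³/(24EI) = 2987/EI
  at Q: UDL 28.5: wL³/(24EI) = 2987/EI
  θ_P0 = 3993/EI,  θ_Q0 = 3658/EI
Flexibility coefficients: a unit moment at one end gives L/(3EI) there and L/(6EI) at the far end, so f₁₁ = f₂₂ = 4.533/EI and f₁₂ = f₂₁ = 2.267/EI.
Compatibility — zero rotation at each built-in end:
  4.533 M_P + 2.267 M_Q = 3993
  2.267 M_P + 4.533 M_Q = 3658
Solving the pair gives M_P = 636.5 kN·m and M_Q = 488.6 kN·m (hogging).

M_Q = 488.6 kN·m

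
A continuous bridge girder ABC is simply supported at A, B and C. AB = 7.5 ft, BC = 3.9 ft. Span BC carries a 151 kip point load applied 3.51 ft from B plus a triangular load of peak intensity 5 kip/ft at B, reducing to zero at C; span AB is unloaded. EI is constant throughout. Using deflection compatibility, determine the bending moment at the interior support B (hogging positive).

M_B = 11.71 kip·ft

Insert a hinge at B; M_B is the redundant, and each span becomes simply supported.
Rotations at B on the released spans (each span's end-slope, ×1/EI):
  span BC: point load 151 at a = 3.51: Pab(L + b)/(6LEI) = 37.9/EI
  span BC: triangular load, peak 5: w₀L³/(45EI) = 6.591/EI
  relative rotation θ_0 = (0 + 44.49)/EI = 44.49/EI
A unit hogging moment at B produces rotation L₁/(3EI) + L₂/(3EI) = 3.8/EI.
Compatibility: M_B·(L₁+L₂)/(3EI) = θ_0, giving M_B = 11.71 kip·ft (hogging).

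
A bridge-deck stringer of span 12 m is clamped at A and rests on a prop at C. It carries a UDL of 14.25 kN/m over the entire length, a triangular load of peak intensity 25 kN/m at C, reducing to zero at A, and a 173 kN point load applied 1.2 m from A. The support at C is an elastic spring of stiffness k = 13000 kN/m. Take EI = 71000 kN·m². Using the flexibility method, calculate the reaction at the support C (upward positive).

R_C = 147.7 kN

Remove the prop at C; the released (primary) structure is a cantilever built in at A.
Primary-structure tip deflection at C by superposition:
  UDL 14.25: wL⁴/(8EI) = 36936/EI
  triangular load, peak 25 at the free end: 11w₀L⁴/(120EI) = 47520/EI
  point load 173 at a = 1.2: Pa²(3L − a)/(6EI) = 1445/EI
  δ_0 = 85901/EI
Tip deflection under a unit load at C: L³/(3EI) = 576/EI.
With EI = 71000 kN·m²: δ_0 = 1.2099 m and δ_{CC} = 0.008113 m/kN.
Compatibility — the spring shortens by R_C/k under the reaction it provides: δ_0 − R_C·δ_{CC} = R_C/k. With 1/k = 0.000077 m/kN, R_C = δ_0 / (δ_{CC} + 1/k) = 1.2099 / (0.008113 + 0.000077) = 147.7 kN.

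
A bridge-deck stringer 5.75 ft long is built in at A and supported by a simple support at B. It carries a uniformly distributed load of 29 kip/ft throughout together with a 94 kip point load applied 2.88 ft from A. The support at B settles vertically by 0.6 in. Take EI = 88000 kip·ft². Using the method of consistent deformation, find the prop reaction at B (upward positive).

Remove the prop at B; the released (primary) structure is a cantilever built in at A.
Downward deflection at the released point B due to the loads:
  UDL 29: wL⁴/(8EI) = 3963/EI
  point load 94 at a = 2.88: Pa²(3L − a)/(6EI) = 1867/EI
  δ_0 = 5830/EI
Flexibility coefficient — unit upward force at B: δ_{BB} = L³/(3EI) = 63.37/EI.
With EI = 88000 kip·ft²: δ_0 = 0.066249 ft and δ_{BB} = 0.00072 ft/kip.
Compatibility — the beam at B must follow the support down by 0.05 ft: δ_0 − R_B·δ_{BB} = 0.05, so R_B = (0.066249 − 0.05)/0.00072 = 22.56 kip.

R_B = 22.56 kip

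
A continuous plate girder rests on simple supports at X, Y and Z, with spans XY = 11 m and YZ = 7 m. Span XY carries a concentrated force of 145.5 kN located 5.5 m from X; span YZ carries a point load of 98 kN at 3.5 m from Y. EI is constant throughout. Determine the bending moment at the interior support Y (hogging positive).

M_Y = 233.4 kN·m

Release continuity at Y by inserting a hinge; the redundant is the internal moment M_Y. The primary structure is two simply-supported spans XY and YZ.
Discontinuity in slope at Y on the released structure — sum the simple-span end rotations:
  span XY: point load 145.5 at a = 5.5: Pab(L + a)/(6LEI) = 1100/EI
  span YZ: point load 98 at a = 3.5: Pab(L + b)/(6LEI) = 300.1/EI
  relative rotation θ_0 = (1100 + 300.1)/EI = 1400/EI
A unit hogging moment at Y produces rotation L₁/(3EI) + L₂/(3EI) = 6/EI.
Slope continuity at Y: θ_0 = M_Y·6/EI, so M_Y = 1400/6 = 233.4 kN·m (hogging).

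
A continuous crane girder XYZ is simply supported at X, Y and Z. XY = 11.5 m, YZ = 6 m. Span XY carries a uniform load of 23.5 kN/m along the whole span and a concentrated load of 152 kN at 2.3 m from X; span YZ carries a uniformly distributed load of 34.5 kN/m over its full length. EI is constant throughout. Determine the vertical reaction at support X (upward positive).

R_X = 220.3 kN

Insert a hinge at Y; M_Y is the redundant, and each span becomes simply supported.
End slopes at the hinge Y, treating each span as simply supported:
  span XY: UDL 23.5: wL³/(24EI) = 1489/EI
  span XY: point load 152 at a = 2.3: Pab(L + a)/(6LEI) = 643.3/EI
  span YZ: UDL 34.5: wL³/(24EI) = 310.5/EI
  relative rotation θ_0 = (2132 + 310.5)/EI = 2443/EI
A unit hogging moment at Y produces rotation L₁/(3EI) + L₂/(3EI) = 5.833/EI.
Compatibility: M_Y·(L₁+L₂)/(3EI) = θ_0, giving M_Y = 418.8 kN·m (hogging).
Span XY, ΣM about X with M_Y applied at Y: R_Y^{XY}·11.5 = 1904 + 418.8, so R_Y^{XY} = 201.9 kN and R_X = 422.2 − 201.9 = 220.3 kN.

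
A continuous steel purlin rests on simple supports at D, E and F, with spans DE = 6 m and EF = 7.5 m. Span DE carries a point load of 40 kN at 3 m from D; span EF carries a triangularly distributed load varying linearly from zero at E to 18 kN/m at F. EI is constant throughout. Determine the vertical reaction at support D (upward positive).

R_D = 11.2 kN

Take M_E as the redundant. Released structure: two simple spans DE and EF with a hinge at E.
Discontinuity in slope at E on the released structure — sum the simple-span end rotations:
  span DE: point load 40 at a = 3: Pab(L + a)/(6LEI) = 90/EI
  span EF: triangular load, peak 18: 7w₀L³/(360EI) = 147.7/EI
  relative rotation θ_0 = (90 + 147.7)/EI = 237.7/EI
A unit hogging moment at E produces rotation L₁/(3EI) + L₂/(3EI) = 4.5/EI.
Slope continuity at E: θ_0 = M_E·4.5/EI, so M_E = 237.7/4.5 = 52.81 kN·m (hogging).
Span DE, ΣM about D with M_E applied at E: R_E^{DE}·6 = 120 + 52.81, so R_E^{DE} = 28.8 kN and R_D = 40 − 28.8 = 11.2 kN.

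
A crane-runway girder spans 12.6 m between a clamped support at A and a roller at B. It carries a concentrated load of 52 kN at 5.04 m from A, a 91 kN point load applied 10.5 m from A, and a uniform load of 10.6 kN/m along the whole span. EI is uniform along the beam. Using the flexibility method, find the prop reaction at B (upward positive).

Take the reaction at B as the redundant and release it; the primary structure is a cantilever fixed at A.
Downward deflection at the released point B due to the loads:
  point load 52 at a = 5.04: Pa²(3L − a)/(6EI) = 7212/EI
  point load 91 at a = 10.5: Pa²(3L − a)/(6EI) = 45649/EI
  UDL 10.6: wL⁴/(8EI) = 33396/EI
  δ_0 = 86257/EI
Tip deflection under a unit load at B: L³/(3EI) = 666.8/EI.
The prop prevents deflection at B: R_B = δ_0/δ_{BB} = 86257/666.8 = 129.4 kN.

R_B = 129.4 kN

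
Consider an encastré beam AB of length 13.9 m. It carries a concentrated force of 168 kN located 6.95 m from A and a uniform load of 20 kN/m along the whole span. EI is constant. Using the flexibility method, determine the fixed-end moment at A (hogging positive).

Release both end moments; the primary structure is a simply-supported span AB with redundants M_A and M_B.
On the primary (simply-supported) span, the end slopes from the loading are:
  at A: point load 168 at a = 6.95: Pab(L + b)/(6LEI) = 2029/EI
  at B: point load 168 at a = 6.95: Pab(L + a)/(6LEI) = 2029/EI
  at A: UDL 20: wL³/(24EI) = 2238/EI
  at B: UDL 20: wL³/(24EI) = 2238/EI
  θ_A0 = 4267/EI,  θ_B0 = 4267/EI
Flexibility coefficients: a unit moment at one end gives L/(3EI) there and L/(6EI) at the far end, so f₁₁ = f₂₂ = 4.633/EI and f₁₂ = f₂₁ = 2.317/EI.
Compatibility — zero rotation at each built-in end:
  4.633 M_A + 2.317 M_B = 4267
  2.317 M_A + 4.633 M_B = 4267
Solving the pair gives M_A = 613.9 kN·m and M_B = 613.9 kN·m (hogging).

M_A = 613.9 kN·m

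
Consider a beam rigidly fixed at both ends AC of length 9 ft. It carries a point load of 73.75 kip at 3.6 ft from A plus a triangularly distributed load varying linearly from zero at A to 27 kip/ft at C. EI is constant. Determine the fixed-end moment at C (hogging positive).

M_C = 173.1 kip·ft

Release both end moments; the primary structure is a simply-supported span AC with redundants M_A and M_C.
On the primary (simply-supported) span, the end slopes from the loading are:
  at A: point load 73.75 at a = 3.6: Pab(L + b)/(6LEI) = 382.3/EI
  at C: point load 73.75 at a = 3.6: Pab(L + a)/(6LEI) = 334.5/EI
  at A: triangular load, peak 27: 7w₀L³/(360EI) = 382.7/EI
  at C: triangular load, peak 27: w₀L³/(45EI) = 437.4/EI
  θ_A0 = 765/EI,  θ_C0 = 771.9/EI
Flexibility coefficients: a unit moment at one end gives L/(3EI) there and L/(6EI) at the far end, so f₁₁ = f₂₂ = 3/EI and f₁₂ = f₂₁ = 1.5/EI.
Compatibility — zero rotation at each built-in end:
  3 M_A + 1.5 M_C = 765
  1.5 M_A + 3 M_C = 771.9
Solving the pair gives M_A = 168.5 kip·ft and M_C = 173.1 kip·ft (hogging).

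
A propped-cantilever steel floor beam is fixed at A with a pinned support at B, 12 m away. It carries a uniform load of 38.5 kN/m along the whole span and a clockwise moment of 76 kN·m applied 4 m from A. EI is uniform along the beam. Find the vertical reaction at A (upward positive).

R_A = 283.5 kN

Take the reaction at B as the redundant and release it; the primary structure is a cantilever fixed at A.
Free-end deflection of the primary structure under the applied loading (downward +):
  UDL 38.5: wL⁴/(8EI) = 99792/EI
  clockwise couple 76 at a = 4: M₀a(2L − a)/(2EI) = 3040/EI
  δ_0 = 102832/EI
Flexibility coefficient — unit upward force at B: δ_{BB} = L³/(3EI) = 576/EI.
The prop prevents deflection at B: R_B = δ_0/δ_{BB} = 102832/576 = 178.5 kN.
Vertical equilibrium: R_A = ΣP − R_B = 462 − 178.5 = 283.5 kN.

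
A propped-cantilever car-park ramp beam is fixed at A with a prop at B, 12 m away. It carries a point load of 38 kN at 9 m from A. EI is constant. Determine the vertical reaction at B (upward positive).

Remove the prop at B; the released (primary) structure is a cantilever built in at A.
Free-end deflection of the primary structure under the applied loading (downward +):
  point load 38 at a = 9: Pa²(3L − a)/(6EI) = 13851/EI
Flexibility coefficient — unit upward force at B: δ_{BB} = L³/(3EI) = 576/EI.
Compatibility at B: δ_0 − R_B·δ_{BB} = 0, so R_B = 13851/576 = 24.05 kN.

R_B = 24.05 kN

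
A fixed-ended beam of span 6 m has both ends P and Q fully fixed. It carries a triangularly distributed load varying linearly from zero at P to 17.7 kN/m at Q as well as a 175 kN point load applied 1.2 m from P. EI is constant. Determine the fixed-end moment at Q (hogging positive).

Take the two fixed-end moments M_P, M_Q as redundants; the released structure is the simple span PQ.
On the primary (simply-supported) span, the end slopes from the loading are:
  at P: triangular load, peak 17.7: 7w₀L³/(360EI) = 74.34/EI
  at Q: triangular load, peak 17.7: w₀L³/(45EI) = 84.96/EI
  at P: point load 175 at a = 1.2: Pab(L + b)/(6LEI) = 302.4/EI
  at Q: point load 175 at a = 1.2: Pab(L + a)/(6LEI) = 201.6/EI
  θ_P0 = 376.7/EI,  θ_Q0 = 286.6/EI
Flexibility coefficients: a unit moment at one end gives L/(3EI) there and L/(6EI) at the far end, so f₁₁ = f₂₂ = 2/EI and f₁₂ = f₂₁ = 1/EI.
Compatibility — zero rotation at each built-in end:
  2 M_P + 1 M_Q = 376.7
  1 M_P + 2 M_Q = 286.6
Solving the pair gives M_P = 155.6 kN·m and M_Q = 65.46 kN·m (hogging).

M_Q = 65.46 kN·m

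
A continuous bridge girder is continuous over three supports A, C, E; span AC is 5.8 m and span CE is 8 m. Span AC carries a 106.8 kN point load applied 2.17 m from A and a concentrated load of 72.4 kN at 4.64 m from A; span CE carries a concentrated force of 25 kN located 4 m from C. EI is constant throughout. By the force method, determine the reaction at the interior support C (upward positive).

R_C = 136.9 kN

Release continuity at C by inserting a hinge; the redundant is the internal moment M_C. The primary structure is two simply-supported spans AC and CE.
Discontinuity in slope at C on the released structure — sum the simple-span end rotations:
  span AC: point load 106.8 at a = 2.17: Pab(L + a)/(6LEI) = 192.7/EI
  span AC: point load 72.4 at a = 4.64: Pab(L + a)/(6LEI) = 116.9/EI
  span CE: point load 25 at a = 4: Pab(L + b)/(6LEI) = 100/EI
  relative rotation θ_0 = (309.6 + 100)/EI = 409.6/EI
A unit hogging moment at C produces rotation L₁/(3EI) + L₂/(3EI) = 4.6/EI.
Compatibility: M_C·(L₁+L₂)/(3EI) = θ_0, giving M_C = 89.04 kN·m (hogging).
Span AC, ΣM about A with M_C applied at C: R_C^{AC}·5.8 = 567.7 + 89.04, so R_C^{AC} = 113.2 kN and R_A = 179.2 − 113.2 = 65.97 kN.
Span CE, ΣM about E: R_C^{CE}·8 = 100 + 89.04, so R_C^{CE} = 23.63 kN and R_E = 25 − 23.63 = 1.37 kN.
R_C = 113.2 + 23.63 = 136.9 kN.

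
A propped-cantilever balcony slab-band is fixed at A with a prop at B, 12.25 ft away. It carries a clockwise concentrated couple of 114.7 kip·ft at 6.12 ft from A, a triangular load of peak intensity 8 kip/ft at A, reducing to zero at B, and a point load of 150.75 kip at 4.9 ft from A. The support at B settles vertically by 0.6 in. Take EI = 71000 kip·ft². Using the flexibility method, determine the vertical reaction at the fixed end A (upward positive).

Release the roller at B. Primary structure: cantilever fixed at A.
Primary-structure tip deflection at B by superposition:
  clockwise couple 114.7 at a = 6.12: M₀a(2L − a)/(2EI) = 6451/EI
  triangular load, peak 8 at the fixed end: w₀L⁴/(30EI) = 6005/EI
  point load 150.75 at a = 4.9: Pa²(3L − a)/(6EI) = 19214/EI
  δ_0 = 31670/EI
Flexibility coefficient — unit upward force at B: δ_{BB} = L³/(3EI) = 612.8/EI.
With EI = 71000 kip·ft²: δ_0 = 0.44605 ft and δ_{BB} = 0.00863 ft/kip.
Compatibility — the beam at B must follow the support down by 0.05 ft: δ_0 − R_B·δ_{BB} = 0.05, so R_B = (0.44605 − 0.05)/0.00863 = 45.89 kip.
Vertical equilibrium: R_A = ΣP − R_B = 199.8 − 45.89 = 153.9 kip.

R_A = 153.9 kip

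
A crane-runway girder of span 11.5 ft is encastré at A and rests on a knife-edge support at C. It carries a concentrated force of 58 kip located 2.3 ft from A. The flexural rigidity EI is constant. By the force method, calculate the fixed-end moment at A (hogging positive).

Take the reaction at C as the redundant and release it; the primary structure is a cantilever fixed at A.
Primary-structure tip deflection at C by superposition:
  point load 58 at a = 2.3: Pa²(3L − a)/(6EI) = 1647/EI
Tip deflection under a unit load at C: L³/(3EI) = 507/EI.
The prop prevents deflection at C: R_C = δ_0/δ_{CC} = 1647/507 = 3.248 kip.
Moment equilibrium about A: M_A = Σ(load moments about A) − R_C·L = 133.4 − 3.248×11.5 = 96.05 kip·ft.

M_A = 96.05 kip·ft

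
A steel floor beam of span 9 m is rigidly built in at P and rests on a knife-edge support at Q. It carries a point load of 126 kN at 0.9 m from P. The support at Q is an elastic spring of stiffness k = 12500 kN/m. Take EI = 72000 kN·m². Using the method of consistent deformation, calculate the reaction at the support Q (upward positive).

R_Q = 1.785 kN

Choose R_Q as the redundant. The primary structure is the cantilever fixed at P.
Free-end deflection of the primary structure under the applied loading (downward +):
  point load 126 at a = 0.9: Pa²(3L − a)/(6EI) = 444/EI
Tip deflection under a unit load at Q: L³/(3EI) = 243/EI.
With EI = 72000 kN·m²: δ_0 = 0.006166 m and δ_{QQ} = 0.003375 m/kN.
Compatibility — the spring shortens by R_Q/k under the reaction it provides: δ_0 − R_Q·δ_{QQ} = R_Q/k. With 1/k = 0.00008 m/kN, R_Q = δ_0 / (δ_{QQ} + 1/k) = 0.006166 / (0.003375 + 0.00008) = 1.785 kN.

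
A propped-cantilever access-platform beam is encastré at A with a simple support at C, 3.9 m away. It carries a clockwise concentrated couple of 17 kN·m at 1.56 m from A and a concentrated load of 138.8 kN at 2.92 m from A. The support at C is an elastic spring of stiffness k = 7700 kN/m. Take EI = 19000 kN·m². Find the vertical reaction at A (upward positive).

Release the roller at C. Primary structure: cantilever fixed at A.
Primary-structure tip deflection at C by superposition:
  clockwise couple 17 at a = 1.56: M₀a(2L − a)/(2EI) = 82.74/EI
  point load 138.8 at a = 2.92: Pa²(3L − a)/(6EI) = 1732/EI
  δ_0 = 1815/EI
Flexibility coefficient — unit upward force at C: δ_{CC} = L³/(3EI) = 19.77/EI.
With EI = 19000 kN·m²: δ_0 = 0.095502 m and δ_{CC} = 0.001041 m/kN.
Compatibility — the spring shortens by R_C/k under the reaction it provides: δ_0 − R_C·δ_{CC} = R_C/k. With 1/k = 0.00013 m/kN, R_C = δ_0 / (δ_{CC} + 1/k) = 0.095502 / (0.001041 + 0.00013) = 81.59 kN.
Vertical equilibrium: R_A = ΣP − R_C = 138.8 − 81.59 = 57.21 kN.

R_A = 57.21 kN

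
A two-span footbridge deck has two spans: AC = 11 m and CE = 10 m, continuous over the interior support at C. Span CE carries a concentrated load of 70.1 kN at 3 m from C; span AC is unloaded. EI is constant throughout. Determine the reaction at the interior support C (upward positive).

Take M_C as the redundant. Released structure: two simple spans AC and CE with a hinge at C.
End slopes at the hinge C, treating each span as simply supported:
  span CE: point load 70.1 at a = 3: Pab(L + b)/(6LEI) = 417.1/EI
  relative rotation θ_0 = (0 + 417.1)/EI = 417.1/EI
A unit hogging moment at C produces rotation L₁/(3EI) + L₂/(3EI) = 7/EI.
Slope continuity at C: θ_0 = M_C·7/EI, so M_C = 417.1/7 = 59.59 kN·m (hogging).
Span AC, ΣM about A with M_C applied at C: R_C^{AC}·11 = 0 + 59.59, so R_C^{AC} = 5.417 kN and R_A = 0 − 5.417 = -5.417 kN.
Span CE, ΣM about E: R_C^{CE}·10 = 490.7 + 59.59, so R_C^{CE} = 55.03 kN and R_E = 70.1 − 55.03 = 15.07 kN.
R_C = 5.417 + 55.03 = 60.45 kN.

R_C = 60.45 kN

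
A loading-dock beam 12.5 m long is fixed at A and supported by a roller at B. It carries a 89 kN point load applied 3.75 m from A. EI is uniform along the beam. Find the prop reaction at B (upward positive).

Remove the prop at B; the released (primary) structure is a cantilever built in at A.
Downward deflection at the released point B due to the loads:
  point load 89 at a = 3.75: Pa²(3L − a)/(6EI) = 7040/EI
Tip deflection under a unit load at B: L³/(3EI) = 651/EI.
The prop prevents deflection at B: R_B = δ_0/δ_{BB} = 7040/651 = 10.81 kN.

R_B = 10.81 kN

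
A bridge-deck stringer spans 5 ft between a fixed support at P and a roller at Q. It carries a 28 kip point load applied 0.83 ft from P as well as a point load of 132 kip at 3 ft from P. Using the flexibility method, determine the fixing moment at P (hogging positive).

M_P = 128.7 kip·ft

Choose R_Q as the redundant. The primary structure is the cantilever fixed at P.
Free-end deflection of the primary structure under the applied loading (downward +):
  point load 28 at a = 0.83: Pa²(3L − a)/(6EI) = 45.55/EI
  point load 132 at a = 3: Pa²(3L − a)/(6EI) = 2376/EI
  δ_0 = 2422/EI
Tip deflection under a unit load at Q: L³/(3EI) = 41.67/EI.
The prop prevents deflection at Q: R_Q = δ_0/δ_{QQ} = 2422/41.67 = 58.12 kip.
Moment equilibrium about P: M_P = Σ(load moments about P) − R_Q·L = 419.2 − 58.12×5 = 128.7 kip·ft.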